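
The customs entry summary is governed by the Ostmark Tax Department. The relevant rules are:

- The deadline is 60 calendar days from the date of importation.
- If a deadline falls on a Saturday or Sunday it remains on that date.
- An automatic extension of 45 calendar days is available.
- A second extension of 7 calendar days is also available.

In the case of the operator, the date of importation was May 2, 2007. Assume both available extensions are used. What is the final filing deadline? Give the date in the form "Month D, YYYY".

60 calendar days after May 2, 2007 is July 1, 2007.
July 1, 2007 falls on a Sunday. The rules make no weekend/holiday allowance, so it remains July 1, 2007.
The 45-calendar-day extension moves the deadline from July 1, 2007 to August 15, 2007.
August 15, 2007 falls on a Wednesday. The rules make no weekend/holiday allowance, so it remains August 15, 2007.
Applying the 7-calendar-day extension: August 15, 2007 + 7 days = August 22, 2007.
No adjustment is made for weekends or holidays, so August 22, 2007 stands.
The final due date is August 22, 2007.

August 22, 2007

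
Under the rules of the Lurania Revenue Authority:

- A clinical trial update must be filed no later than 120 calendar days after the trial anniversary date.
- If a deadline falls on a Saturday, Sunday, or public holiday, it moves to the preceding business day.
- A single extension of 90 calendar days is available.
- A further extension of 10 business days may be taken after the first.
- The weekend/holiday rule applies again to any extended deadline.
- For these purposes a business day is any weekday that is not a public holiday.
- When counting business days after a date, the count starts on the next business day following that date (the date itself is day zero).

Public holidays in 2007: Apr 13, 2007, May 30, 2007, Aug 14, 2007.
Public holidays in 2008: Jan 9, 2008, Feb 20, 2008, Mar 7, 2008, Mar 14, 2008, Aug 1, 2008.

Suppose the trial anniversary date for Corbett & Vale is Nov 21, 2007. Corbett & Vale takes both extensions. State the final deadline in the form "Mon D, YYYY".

Jul 2, 2008

120 calendar days after Nov 21, 2007 is Mar 20, 2008.
Mar 20, 2008 (Thursday) is already a business day.
With the 90-day extension, Mar 20, 2008 becomes Jun 18, 2008.
Jun 18, 2008 is a Wednesday and not a listed holiday, so it stands.
Counting 10 further business days from Jun 18, 2008 reaches Jul 2, 2008.
Jul 2, 2008 is a Wednesday and not a listed holiday, so it stands.
The final due date is Jul 2, 2008.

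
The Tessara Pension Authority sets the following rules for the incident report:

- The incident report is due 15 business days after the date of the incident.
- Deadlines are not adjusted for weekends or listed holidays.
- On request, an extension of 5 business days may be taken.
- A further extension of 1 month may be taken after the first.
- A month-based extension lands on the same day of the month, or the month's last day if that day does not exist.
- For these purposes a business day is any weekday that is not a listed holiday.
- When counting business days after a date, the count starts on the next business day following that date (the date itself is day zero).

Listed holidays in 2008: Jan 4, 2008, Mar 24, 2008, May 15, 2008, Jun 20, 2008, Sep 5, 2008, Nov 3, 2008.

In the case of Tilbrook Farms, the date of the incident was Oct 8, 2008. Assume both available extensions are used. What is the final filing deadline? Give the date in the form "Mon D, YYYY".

Starting the day after Oct 8, 2008 and counting 15 business days lands on Oct 29, 2008.
No adjustment is made for weekends or holidays, so Oct 29, 2008 stands.
Counting 5 further business days from Oct 29, 2008 reaches Nov 6, 2008.
Nov 6, 2008 falls on a Thursday. The rules make no weekend/holiday allowance, so it remains Nov 6, 2008.
Applying the 1 month extension: 1 month after Nov 6, 2008 is Dec 6, 2008.
Dec 6, 2008 falls on a Saturday. The rules make no weekend/holiday allowance, so it remains Dec 6, 2008.
Final deadline: Dec 6, 2008.

Dec 6, 2008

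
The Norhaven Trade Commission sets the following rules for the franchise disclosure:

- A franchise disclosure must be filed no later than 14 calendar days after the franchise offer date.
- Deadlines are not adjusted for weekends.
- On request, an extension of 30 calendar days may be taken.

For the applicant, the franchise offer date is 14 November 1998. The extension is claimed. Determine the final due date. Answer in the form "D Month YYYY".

From 14 November 1998, 14 calendar days later is 28 November 1998.
28 November 1998 is a Saturday; no weekend or holiday adjustment applies.
The 30-calendar-day extension moves the deadline from 28 November 1998 to 28 December 1998.
No adjustment is made for weekends or holidays, so 28 December 1998 stands.
Deadline: 28 December 1998.

28 December 1998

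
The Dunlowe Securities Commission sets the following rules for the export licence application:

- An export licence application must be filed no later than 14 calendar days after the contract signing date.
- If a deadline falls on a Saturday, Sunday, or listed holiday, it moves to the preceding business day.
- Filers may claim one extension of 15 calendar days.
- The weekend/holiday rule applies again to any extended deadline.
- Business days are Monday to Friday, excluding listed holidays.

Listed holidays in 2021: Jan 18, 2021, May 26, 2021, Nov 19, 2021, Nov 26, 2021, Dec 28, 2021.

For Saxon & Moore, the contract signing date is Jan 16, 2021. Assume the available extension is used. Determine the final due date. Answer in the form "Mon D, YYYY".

Feb 12, 2021

14 calendar days after Jan 16, 2021 is Jan 30, 2021.
Because Jan 30, 2021 is a Saturday, the deadline becomes Jan 29, 2021 (Friday).
Add the 15 calendar-day extension to Jan 29, 2021: Feb 13, 2021.
Feb 13, 2021 falls on a Saturday. Rolling to the preceding business day gives Feb 12, 2021, a Friday.
Final deadline: Feb 12, 2021.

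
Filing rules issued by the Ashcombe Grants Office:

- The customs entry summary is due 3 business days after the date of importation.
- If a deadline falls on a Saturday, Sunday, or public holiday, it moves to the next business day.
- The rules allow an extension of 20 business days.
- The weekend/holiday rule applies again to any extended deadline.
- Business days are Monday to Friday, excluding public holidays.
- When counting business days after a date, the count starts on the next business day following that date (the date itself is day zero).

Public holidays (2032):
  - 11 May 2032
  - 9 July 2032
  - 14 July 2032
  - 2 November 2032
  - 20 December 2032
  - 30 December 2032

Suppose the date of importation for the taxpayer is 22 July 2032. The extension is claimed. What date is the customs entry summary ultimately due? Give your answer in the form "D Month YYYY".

Starting the day after 22 July 2032 and counting 3 business days lands on 27 July 2032.
27 July 2032 is a Tuesday and not a listed holiday, so it stands.
Applying the 20-business-day extension: 20 business days after 27 July 2032 is 24 August 2032.
24 August 2032 falls on a Tuesday, which is a business day, so no adjustment is needed.
Final deadline: 24 August 2032.

24 August 2032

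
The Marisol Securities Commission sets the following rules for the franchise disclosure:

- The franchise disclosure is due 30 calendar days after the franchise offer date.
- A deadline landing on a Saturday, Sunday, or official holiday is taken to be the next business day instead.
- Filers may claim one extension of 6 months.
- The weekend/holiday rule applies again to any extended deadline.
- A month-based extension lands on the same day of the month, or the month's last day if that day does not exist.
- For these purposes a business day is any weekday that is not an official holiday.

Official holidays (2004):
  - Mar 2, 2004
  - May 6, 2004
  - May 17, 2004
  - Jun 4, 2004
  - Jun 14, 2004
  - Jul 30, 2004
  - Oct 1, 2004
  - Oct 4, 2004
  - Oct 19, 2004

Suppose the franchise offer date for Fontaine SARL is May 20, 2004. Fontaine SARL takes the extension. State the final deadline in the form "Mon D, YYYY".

From May 20, 2004, 30 calendar days later is Jun 19, 2004.
Jun 19, 2004 is a Saturday, so it moves to the next business day, Jun 21, 2004 (Monday).
Add 6 months to Jun 21, 2004: Dec 21, 2004.
Since Dec 21, 2004 is a Tuesday and not a holiday, the date is unchanged.
So the filing is due Dec 21, 2004.

Dec 21, 2004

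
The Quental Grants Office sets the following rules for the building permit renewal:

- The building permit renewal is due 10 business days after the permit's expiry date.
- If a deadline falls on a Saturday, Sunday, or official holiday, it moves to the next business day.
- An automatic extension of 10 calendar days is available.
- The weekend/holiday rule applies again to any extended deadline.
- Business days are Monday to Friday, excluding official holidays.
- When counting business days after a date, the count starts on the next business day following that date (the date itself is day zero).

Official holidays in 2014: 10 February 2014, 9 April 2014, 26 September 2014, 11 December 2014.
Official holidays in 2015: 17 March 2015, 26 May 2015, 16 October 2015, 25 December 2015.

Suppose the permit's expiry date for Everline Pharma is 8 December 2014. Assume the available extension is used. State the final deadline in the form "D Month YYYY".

2 January 2015

10 business days after 8 December 2014, excluding weekends and holidays, is 23 December 2014.
Since 23 December 2014 is a Tuesday and not a holiday, the date is unchanged.
Add the 10 calendar-day extension to 23 December 2014: 2 January 2015.
2 January 2015 falls on a Friday, which is a business day, so no adjustment is needed.
Deadline: 2 January 2015.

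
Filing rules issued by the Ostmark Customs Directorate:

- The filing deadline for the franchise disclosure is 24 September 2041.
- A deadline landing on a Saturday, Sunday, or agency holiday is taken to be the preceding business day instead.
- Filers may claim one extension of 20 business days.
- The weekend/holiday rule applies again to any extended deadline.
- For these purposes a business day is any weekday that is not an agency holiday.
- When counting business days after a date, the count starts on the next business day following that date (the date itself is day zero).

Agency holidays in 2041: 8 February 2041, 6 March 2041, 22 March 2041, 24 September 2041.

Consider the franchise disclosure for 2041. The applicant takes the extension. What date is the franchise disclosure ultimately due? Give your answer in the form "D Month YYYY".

22 October 2041

The stated deadline is 24 September 2041.
24 September 2041 is a listed holiday; the preceding business day is 23 September 2041 (Monday).
Counting 20 further business days from 23 September 2041 reaches 22 October 2041.
22 October 2041 falls on a Tuesday, which is a business day, so no adjustment is needed.
So the filing is due 22 October 2041.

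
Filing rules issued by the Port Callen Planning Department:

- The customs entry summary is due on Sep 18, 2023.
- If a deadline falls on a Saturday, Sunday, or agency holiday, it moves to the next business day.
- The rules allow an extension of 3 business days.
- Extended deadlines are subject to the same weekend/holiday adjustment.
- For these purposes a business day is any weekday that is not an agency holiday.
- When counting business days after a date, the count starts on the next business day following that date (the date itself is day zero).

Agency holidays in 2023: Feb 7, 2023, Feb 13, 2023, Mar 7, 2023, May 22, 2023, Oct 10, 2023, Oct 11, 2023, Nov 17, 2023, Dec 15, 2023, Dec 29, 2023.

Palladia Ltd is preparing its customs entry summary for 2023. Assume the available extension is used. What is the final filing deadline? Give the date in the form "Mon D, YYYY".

Sep 21, 2023

The statutory due date is Sep 18, 2023.
Since Sep 18, 2023 is a Monday and not a holiday, the date is unchanged.
The 3-business-day extension runs from Sep 18, 2023 to Sep 21, 2023.
Sep 21, 2023 is a Thursday and not a listed holiday, so it stands.
Final deadline: Sep 21, 2023.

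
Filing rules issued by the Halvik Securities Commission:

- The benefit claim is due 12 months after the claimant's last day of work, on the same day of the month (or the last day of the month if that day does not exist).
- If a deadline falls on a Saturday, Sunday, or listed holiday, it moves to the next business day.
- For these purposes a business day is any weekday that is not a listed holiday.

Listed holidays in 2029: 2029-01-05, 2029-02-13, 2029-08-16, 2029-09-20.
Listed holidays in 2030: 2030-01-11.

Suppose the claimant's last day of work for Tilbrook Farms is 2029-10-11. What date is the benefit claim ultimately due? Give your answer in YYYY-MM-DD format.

2030-10-11

12 months after 2029-10-11, on the same day of the month, is 2030-10-11.
Since 2030-10-11 is a Friday and not a holiday, the date is unchanged.
Deadline: 2030-10-11.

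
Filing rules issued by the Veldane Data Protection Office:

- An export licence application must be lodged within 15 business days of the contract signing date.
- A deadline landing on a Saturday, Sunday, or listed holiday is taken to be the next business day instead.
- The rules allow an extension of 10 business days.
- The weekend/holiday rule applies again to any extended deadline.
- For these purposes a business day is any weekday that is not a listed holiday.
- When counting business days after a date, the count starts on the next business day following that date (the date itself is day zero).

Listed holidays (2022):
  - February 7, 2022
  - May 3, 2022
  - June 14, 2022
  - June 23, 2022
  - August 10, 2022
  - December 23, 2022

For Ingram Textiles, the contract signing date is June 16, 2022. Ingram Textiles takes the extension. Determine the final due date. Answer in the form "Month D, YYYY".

Starting the day after June 16, 2022 and counting 15 business days lands on July 8, 2022.
July 8, 2022 is a Friday and not a listed holiday, so it stands.
The 10-business-day extension runs from July 8, 2022 to July 22, 2022.
Since July 22, 2022 is a Friday and not a holiday, the date is unchanged.
The final due date is July 22, 2022.

July 22, 2022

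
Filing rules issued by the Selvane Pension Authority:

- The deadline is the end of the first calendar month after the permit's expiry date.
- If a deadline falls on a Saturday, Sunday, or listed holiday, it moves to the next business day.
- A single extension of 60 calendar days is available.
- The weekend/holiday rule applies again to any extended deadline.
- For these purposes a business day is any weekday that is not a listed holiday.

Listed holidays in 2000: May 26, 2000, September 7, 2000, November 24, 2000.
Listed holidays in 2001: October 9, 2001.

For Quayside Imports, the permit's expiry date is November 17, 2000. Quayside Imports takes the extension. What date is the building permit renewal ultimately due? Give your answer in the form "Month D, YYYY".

The first month after November 17, 2000 is December 2000, whose last day is December 31, 2000.
December 31, 2000 is a Sunday; the next business day is January 1, 2001 (Monday).
The 60-calendar-day extension moves the deadline from January 1, 2001 to March 2, 2001.
March 2, 2001 falls on a Friday, which is a business day, so no adjustment is needed.
The final due date is March 2, 2001.

March 2, 2001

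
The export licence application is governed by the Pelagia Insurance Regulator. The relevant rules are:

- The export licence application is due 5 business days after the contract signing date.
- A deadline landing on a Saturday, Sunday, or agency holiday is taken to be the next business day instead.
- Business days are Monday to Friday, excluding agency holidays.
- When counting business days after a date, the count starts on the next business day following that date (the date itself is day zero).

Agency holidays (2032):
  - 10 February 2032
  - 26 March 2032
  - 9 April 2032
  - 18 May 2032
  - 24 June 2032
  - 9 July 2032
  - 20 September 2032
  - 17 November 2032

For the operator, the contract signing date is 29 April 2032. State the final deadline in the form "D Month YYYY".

6 May 2032

Counting 5 business days after 29 April 2032 (skipping weekends and listed holidays) reaches 6 May 2032.
Since 6 May 2032 is a Thursday and not a holiday, the date is unchanged.
The final due date is 6 May 2032.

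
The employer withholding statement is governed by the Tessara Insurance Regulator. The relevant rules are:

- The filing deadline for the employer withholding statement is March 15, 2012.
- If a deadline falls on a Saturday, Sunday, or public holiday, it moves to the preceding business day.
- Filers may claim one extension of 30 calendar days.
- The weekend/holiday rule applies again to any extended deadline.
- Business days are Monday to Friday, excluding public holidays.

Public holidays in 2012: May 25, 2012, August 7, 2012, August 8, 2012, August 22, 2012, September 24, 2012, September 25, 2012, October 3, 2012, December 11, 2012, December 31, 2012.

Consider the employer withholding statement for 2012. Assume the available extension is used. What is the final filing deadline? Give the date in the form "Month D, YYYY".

April 13, 2012

The stated deadline is March 15, 2012.
March 15, 2012 (Thursday) is already a business day.
Applying the 30-calendar-day extension: March 15, 2012 + 30 days = April 14, 2012.
April 14, 2012 falls on a Saturday. Rolling to the preceding business day gives April 13, 2012, a Friday.
The final due date is April 13, 2012.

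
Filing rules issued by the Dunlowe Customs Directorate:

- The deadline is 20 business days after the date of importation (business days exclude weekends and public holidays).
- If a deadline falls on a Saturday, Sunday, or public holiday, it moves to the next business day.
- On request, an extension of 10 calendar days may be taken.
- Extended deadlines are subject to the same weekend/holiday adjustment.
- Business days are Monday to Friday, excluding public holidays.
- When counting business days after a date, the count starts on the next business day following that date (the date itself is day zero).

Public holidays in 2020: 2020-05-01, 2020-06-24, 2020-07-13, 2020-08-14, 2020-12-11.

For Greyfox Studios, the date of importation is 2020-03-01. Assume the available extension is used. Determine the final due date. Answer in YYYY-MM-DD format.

2020-04-06

20 business days after 2020-03-01, excluding weekends and holidays, is 2020-03-27.
2020-03-27 (Friday) is already a business day.
The 10-calendar-day extension moves the deadline from 2020-03-27 to 2020-04-06.
2020-04-06 falls on a Monday, which is a business day, so no adjustment is needed.
Final deadline: 2020-04-06.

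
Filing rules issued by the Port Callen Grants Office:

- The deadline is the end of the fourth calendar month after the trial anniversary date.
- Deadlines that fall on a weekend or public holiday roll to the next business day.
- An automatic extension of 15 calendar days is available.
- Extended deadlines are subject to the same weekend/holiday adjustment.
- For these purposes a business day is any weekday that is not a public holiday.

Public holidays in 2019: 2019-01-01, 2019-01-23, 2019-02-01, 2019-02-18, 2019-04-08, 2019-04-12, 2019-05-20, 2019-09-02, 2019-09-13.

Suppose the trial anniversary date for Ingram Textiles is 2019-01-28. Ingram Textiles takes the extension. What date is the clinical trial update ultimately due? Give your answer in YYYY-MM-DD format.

2019-06-17

4 months after 2019-01-28 falls in May 2019; the last day of that month is 2019-05-31.
2019-05-31 falls on a Friday, which is a business day, so no adjustment is needed.
The 15-calendar-day extension moves the deadline from 2019-05-31 to 2019-06-15.
2019-06-15 falls on a Saturday. Rolling to the next business day gives 2019-06-17, a Monday.
The final due date is 2019-06-17.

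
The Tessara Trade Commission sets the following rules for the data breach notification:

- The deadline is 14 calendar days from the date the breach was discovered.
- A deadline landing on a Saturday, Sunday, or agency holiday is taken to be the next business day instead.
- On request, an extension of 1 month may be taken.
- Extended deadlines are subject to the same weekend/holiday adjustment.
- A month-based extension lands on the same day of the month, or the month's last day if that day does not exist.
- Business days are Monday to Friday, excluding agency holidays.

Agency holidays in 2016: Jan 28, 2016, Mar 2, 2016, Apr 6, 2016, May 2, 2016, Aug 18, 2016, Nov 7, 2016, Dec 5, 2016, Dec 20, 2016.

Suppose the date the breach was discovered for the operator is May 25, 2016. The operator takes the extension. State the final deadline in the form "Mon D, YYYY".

Trigger date May 25, 2016 + 14 calendar days = Jun 8, 2016.
Since Jun 8, 2016 is a Wednesday and not a holiday, the date is unchanged.
The 1 month extension carries Jun 8, 2016 to Jul 8, 2016.
Jul 8, 2016 is a Friday and not a listed holiday, so it stands.
Final deadline: Jul 8, 2016.

Jul 8, 2016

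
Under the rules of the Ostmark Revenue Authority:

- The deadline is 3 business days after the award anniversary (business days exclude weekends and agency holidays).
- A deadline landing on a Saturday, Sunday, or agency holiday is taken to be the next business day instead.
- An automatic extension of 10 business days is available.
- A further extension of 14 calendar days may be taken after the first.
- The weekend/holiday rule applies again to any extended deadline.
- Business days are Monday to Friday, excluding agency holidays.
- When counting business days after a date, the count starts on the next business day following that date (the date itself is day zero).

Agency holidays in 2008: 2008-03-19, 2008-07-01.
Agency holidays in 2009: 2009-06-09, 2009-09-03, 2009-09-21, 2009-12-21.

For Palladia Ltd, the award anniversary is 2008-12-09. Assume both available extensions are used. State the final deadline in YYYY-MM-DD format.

2009-01-09

3 business days after 2008-12-09, excluding weekends and holidays, is 2008-12-12.
2008-12-12 (Friday) is already a business day.
The 10-business-day extension runs from 2008-12-12 to 2008-12-26.
2008-12-26 is a Friday and not a listed holiday, so it stands.
The 14-calendar-day extension moves the deadline from 2008-12-26 to 2009-01-09.
2009-01-09 is a Friday and not a listed holiday, so it stands.
The final due date is 2009-01-09.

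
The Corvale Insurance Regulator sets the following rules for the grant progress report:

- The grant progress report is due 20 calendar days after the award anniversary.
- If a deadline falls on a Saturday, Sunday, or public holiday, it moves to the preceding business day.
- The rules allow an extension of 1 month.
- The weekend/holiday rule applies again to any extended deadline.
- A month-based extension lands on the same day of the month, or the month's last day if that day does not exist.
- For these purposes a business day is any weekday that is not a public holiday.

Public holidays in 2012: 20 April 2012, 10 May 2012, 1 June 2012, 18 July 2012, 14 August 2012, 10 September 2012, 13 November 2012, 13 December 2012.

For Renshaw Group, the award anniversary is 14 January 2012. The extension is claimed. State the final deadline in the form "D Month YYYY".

2 March 2012

From 14 January 2012, 20 calendar days later is 3 February 2012.
3 February 2012 falls on a Friday, which is a business day, so no adjustment is needed.
Add 1 month to 3 February 2012: 3 March 2012.
Because 3 March 2012 is a Saturday, the deadline becomes 2 March 2012 (Friday).
Final deadline: 2 March 2012.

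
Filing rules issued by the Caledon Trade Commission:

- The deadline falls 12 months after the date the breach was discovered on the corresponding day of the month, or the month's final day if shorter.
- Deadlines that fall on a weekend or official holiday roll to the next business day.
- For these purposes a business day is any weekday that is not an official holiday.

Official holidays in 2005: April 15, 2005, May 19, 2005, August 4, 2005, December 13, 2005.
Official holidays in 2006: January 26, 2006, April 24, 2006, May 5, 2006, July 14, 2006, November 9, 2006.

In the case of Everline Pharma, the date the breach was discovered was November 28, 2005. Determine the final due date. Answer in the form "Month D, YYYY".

November 28, 2006

12 months from November 28, 2005 is November 28, 2006.
November 28, 2006 is a Tuesday and not a listed holiday, so it stands.
The final due date is November 28, 2006.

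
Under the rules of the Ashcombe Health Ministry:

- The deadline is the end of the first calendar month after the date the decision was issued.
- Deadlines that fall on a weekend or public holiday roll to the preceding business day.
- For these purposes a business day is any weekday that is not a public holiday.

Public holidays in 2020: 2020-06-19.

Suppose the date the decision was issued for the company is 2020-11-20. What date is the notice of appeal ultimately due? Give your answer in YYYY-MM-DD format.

1 month after 2020-11-20 falls in December 2020; the last day of that month is 2020-12-31.
2020-12-31 (Thursday) is already a business day.
Deadline: 2020-12-31.

2020-12-31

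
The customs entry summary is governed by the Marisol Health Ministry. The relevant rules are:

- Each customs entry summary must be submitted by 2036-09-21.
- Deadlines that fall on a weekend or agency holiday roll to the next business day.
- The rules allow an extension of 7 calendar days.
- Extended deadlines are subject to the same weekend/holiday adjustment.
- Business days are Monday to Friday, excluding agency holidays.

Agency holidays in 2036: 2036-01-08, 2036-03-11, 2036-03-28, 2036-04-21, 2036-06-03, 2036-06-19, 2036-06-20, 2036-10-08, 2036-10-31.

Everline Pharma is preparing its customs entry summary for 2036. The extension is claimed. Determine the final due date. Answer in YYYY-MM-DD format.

The statutory due date is 2036-09-21.
2036-09-21 falls on a Sunday. Rolling to the next business day gives 2036-09-22, a Monday.
With the 7-day extension, 2036-09-22 becomes 2036-09-29.
2036-09-29 (Monday) is already a business day.
The final due date is 2036-09-29.

2036-09-29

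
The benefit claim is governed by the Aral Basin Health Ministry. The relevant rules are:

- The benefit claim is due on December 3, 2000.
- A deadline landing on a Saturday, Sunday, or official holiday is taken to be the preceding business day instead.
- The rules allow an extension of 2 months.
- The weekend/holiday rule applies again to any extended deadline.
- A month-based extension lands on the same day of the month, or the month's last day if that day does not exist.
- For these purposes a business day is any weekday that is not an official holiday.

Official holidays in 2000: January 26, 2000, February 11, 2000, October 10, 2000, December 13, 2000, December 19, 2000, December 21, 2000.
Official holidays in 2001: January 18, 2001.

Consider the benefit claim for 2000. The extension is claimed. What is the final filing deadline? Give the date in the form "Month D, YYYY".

February 1, 2001

The stated deadline is December 3, 2000.
December 3, 2000 falls on a Sunday. Rolling to the preceding business day gives December 1, 2000, a Friday.
Add 2 months to December 1, 2000: February 1, 2001.
Since February 1, 2001 is a Thursday and not a holiday, the date is unchanged.
Final deadline: February 1, 2001.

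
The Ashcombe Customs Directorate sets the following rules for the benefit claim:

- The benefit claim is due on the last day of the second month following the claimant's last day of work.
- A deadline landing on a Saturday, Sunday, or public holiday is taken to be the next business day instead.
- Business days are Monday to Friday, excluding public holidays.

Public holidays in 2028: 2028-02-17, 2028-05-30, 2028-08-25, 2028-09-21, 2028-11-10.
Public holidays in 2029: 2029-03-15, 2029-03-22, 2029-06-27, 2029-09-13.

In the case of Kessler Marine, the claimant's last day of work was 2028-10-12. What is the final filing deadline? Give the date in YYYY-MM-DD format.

2 months after 2028-10-12 is December 2028; that month ends on 2028-12-31.
2028-12-31 is a Sunday, so it moves to the next business day, 2029-01-01 (Monday).
Final deadline: 2029-01-01.

2029-01-01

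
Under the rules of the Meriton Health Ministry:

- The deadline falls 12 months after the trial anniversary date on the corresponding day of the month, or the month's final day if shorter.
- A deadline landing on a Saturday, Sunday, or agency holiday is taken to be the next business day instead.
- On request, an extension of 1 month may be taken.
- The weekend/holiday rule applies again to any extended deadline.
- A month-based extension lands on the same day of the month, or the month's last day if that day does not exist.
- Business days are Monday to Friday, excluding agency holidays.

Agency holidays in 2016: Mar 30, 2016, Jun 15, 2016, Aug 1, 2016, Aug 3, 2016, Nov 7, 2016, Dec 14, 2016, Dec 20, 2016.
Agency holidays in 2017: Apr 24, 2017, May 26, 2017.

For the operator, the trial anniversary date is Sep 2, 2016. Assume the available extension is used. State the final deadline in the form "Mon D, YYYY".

12 months from Sep 2, 2016 is Sep 2, 2017.
Because Sep 2, 2017 is a Saturday, the deadline becomes Sep 4, 2017 (Monday).
Applying the 1 month extension: 1 month after Sep 4, 2017 is Oct 4, 2017.
Oct 4, 2017 falls on a Wednesday, which is a business day, so no adjustment is needed.
Final deadline: Oct 4, 2017.

Oct 4, 2017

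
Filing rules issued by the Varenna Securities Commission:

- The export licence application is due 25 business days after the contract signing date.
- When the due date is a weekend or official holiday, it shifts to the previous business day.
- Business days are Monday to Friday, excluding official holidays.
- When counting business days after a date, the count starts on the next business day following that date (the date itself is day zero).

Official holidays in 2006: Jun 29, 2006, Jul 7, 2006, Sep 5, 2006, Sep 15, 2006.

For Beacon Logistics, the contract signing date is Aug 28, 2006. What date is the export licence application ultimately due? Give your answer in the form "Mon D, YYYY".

Counting 25 business days after Aug 28, 2006 (skipping weekends and listed holidays) reaches Oct 4, 2006.
Oct 4, 2006 falls on a Wednesday, which is a business day, so no adjustment is needed.
So the filing is due Oct 4, 2006.

Oct 4, 2006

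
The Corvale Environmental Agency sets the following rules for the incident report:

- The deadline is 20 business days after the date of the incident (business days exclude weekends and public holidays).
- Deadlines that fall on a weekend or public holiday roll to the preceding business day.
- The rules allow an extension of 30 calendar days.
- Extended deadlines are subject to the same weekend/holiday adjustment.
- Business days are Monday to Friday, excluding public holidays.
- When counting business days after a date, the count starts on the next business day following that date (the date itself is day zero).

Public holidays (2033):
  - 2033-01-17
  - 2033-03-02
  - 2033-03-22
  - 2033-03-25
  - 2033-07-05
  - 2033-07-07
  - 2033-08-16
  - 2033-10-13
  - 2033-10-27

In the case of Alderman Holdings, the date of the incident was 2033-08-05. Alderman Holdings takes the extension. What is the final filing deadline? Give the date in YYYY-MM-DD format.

2033-10-05

Starting the day after 2033-08-05 and counting 20 business days lands on 2033-09-05.
2033-09-05 is a Monday and not a listed holiday, so it stands.
The 30-calendar-day extension moves the deadline from 2033-09-05 to 2033-10-05.
Since 2033-10-05 is a Wednesday and not a holiday, the date is unchanged.
Deadline: 2033-10-05.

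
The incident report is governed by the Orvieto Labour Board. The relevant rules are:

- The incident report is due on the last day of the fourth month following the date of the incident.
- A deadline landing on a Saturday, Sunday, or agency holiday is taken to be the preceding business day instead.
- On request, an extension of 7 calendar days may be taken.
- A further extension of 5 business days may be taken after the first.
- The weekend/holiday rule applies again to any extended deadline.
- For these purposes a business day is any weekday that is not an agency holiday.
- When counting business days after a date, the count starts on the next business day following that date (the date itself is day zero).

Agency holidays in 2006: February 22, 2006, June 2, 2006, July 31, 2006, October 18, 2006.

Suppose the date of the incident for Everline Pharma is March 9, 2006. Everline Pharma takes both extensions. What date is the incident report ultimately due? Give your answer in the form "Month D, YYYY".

4 months after March 9, 2006 falls in July 2006; the last day of that month is July 31, 2006.
Because July 31, 2006 is a listed holiday, the deadline becomes July 28, 2006 (Friday).
Applying the 7-calendar-day extension: July 28, 2006 + 7 days = August 4, 2006.
Since August 4, 2006 is a Friday and not a holiday, the date is unchanged.
The 5-business-day extension runs from August 4, 2006 to August 11, 2006.
August 11, 2006 is a Friday and not a listed holiday, so it stands.
Deadline: August 11, 2006.

August 11, 2006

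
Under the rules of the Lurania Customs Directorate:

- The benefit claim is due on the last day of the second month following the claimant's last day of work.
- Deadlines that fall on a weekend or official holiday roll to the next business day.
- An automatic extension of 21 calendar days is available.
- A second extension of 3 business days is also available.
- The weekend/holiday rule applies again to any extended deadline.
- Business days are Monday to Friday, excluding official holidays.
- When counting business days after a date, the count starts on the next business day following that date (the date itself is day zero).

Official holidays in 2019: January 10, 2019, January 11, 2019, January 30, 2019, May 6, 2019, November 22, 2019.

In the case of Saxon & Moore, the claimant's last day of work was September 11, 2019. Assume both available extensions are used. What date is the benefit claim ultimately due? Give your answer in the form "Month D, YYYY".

The second month after September 11, 2019 is November 2019, whose last day is November 30, 2019.
November 30, 2019 is a Saturday; the next business day is December 2, 2019 (Monday).
Applying the 21-calendar-day extension: December 2, 2019 + 21 days = December 23, 2019.
Since December 23, 2019 is a Monday and not a holiday, the date is unchanged.
The 3-business-day extension runs from December 23, 2019 to December 26, 2019.
December 26, 2019 falls on a Thursday, which is a business day, so no adjustment is needed.
Deadline: December 26, 2019.

December 26, 2019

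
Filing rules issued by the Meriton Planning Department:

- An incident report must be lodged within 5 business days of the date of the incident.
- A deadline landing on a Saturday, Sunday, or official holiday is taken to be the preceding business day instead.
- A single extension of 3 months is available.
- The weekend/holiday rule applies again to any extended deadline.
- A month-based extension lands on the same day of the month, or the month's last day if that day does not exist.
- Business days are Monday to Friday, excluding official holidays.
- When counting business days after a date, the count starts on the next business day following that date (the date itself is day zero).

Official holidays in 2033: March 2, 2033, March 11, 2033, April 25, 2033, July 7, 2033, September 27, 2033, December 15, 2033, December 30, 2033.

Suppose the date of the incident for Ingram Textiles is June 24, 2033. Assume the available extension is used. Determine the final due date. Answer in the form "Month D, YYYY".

September 30, 2033

Counting 5 business days after June 24, 2033 (skipping weekends and listed holidays) reaches July 1, 2033.
July 1, 2033 (Friday) is already a business day.
The 3 months extension carries July 1, 2033 to October 1, 2033.
October 1, 2033 is a Saturday; the preceding business day is September 30, 2033 (Friday).
Final deadline: September 30, 2033.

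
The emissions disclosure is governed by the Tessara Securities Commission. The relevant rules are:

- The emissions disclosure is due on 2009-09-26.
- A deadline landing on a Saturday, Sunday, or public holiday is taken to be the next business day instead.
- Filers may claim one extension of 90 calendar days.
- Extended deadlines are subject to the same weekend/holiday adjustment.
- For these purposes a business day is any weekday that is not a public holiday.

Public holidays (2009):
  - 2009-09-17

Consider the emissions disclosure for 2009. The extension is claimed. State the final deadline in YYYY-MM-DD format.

The stated deadline is 2009-09-26.
2009-09-26 is a Saturday, so it moves to the next business day, 2009-09-28 (Monday).
Applying the 90-calendar-day extension: 2009-09-28 + 90 days = 2009-12-27.
Because 2009-12-27 is a Sunday, the deadline becomes 2009-12-28 (Monday).
So the filing is due 2009-12-28.

2009-12-28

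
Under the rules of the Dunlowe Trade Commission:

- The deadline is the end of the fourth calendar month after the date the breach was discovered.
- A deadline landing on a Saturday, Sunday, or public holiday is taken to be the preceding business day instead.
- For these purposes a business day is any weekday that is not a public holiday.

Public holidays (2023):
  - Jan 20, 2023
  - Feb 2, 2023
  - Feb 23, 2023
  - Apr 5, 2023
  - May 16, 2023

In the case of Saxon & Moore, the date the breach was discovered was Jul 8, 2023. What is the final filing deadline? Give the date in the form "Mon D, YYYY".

4 months after Jul 8, 2023 falls in November 2023; the last day of that month is Nov 30, 2023.
Nov 30, 2023 (Thursday) is already a business day.
Deadline: Nov 30, 2023.

Nov 30, 2023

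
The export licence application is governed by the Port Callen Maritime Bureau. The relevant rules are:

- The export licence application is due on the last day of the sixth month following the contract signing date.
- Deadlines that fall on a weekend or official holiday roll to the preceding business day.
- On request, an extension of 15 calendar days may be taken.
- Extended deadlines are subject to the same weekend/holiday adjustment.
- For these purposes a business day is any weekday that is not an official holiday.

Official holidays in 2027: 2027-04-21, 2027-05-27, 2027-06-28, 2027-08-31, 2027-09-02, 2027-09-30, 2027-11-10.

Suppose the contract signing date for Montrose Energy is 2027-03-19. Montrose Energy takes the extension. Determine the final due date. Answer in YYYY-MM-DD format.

2027-10-14

The sixth month after 2027-03-19 is September 2027, whose last day is 2027-09-30.
2027-09-30 is a listed holiday, so it moves to the preceding business day, 2027-09-29 (Wednesday).
The 15-calendar-day extension moves the deadline from 2027-09-29 to 2027-10-14.
2027-10-14 (Thursday) is already a business day.
Deadline: 2027-10-14.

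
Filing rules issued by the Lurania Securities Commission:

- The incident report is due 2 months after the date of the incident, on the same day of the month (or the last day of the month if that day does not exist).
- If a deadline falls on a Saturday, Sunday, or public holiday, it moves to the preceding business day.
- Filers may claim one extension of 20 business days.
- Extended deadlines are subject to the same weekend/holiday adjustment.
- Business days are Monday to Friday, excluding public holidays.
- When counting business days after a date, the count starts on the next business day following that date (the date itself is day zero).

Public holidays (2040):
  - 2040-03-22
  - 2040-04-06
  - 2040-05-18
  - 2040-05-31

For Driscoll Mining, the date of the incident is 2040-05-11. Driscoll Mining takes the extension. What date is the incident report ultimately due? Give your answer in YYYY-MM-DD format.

2040-08-08

Moving 2 months forward from 2040-05-11 on the corresponding day gives 2040-07-11.
Since 2040-07-11 is a Wednesday and not a holiday, the date is unchanged.
Applying the 20-business-day extension: 20 business days after 2040-07-11 is 2040-08-08.
2040-08-08 falls on a Wednesday, which is a business day, so no adjustment is needed.
Final deadline: 2040-08-08.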